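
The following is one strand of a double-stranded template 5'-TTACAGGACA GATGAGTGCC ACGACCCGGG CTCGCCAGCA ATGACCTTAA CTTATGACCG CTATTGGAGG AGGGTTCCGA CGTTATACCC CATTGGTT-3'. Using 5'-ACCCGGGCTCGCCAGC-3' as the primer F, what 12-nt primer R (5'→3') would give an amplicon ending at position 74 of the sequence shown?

The forward primer binds at positions 24–39; the product's 3' end on the top strand is position 74.
The reverse primer anneals to the top strand over positions 63–74, i.e. to ATTGGAGGAGGG.
Its sequence written 5'→3' is the reverse complement: CCCTCCTCCAAT.

5'-CCCTCCTCCAAT-3'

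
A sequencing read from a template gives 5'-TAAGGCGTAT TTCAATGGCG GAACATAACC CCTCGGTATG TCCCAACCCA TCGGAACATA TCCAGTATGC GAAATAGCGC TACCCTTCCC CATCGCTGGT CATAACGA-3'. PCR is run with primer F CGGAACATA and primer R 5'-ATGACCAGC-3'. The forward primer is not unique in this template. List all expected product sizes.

85 bp, 52 bp

The forward primer CGGAACATA matches the top strand at positions 19–27, 52–60.
The reverse primer's reverse complement is GCTGGTCAT, matching at positions 95–103.
Each forward site pairs with the reverse site to give a product ending at position 103: sizes 85, 52 bp.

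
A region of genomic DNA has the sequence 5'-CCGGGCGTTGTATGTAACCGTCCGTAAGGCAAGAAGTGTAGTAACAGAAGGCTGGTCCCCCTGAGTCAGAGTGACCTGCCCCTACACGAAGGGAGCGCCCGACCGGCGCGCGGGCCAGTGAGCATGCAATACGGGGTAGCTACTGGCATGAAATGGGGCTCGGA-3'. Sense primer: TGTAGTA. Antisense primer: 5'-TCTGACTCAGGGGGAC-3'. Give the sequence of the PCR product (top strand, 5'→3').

5'-TGTAGTAACAGAAGGCTGGTCCCCCTGAGTCAGA-3'

The forward primer matches the template at positions 37–43.
Taking the reverse complement of TCTGACTCAGGGGGAC gives GTCCCCCTGAGTCAGA, found at positions 55–70 on the template; the primer anneals here to the top strand with its 3' end pointing upstream.
The product is the template from position 37 through 70 (34 bp).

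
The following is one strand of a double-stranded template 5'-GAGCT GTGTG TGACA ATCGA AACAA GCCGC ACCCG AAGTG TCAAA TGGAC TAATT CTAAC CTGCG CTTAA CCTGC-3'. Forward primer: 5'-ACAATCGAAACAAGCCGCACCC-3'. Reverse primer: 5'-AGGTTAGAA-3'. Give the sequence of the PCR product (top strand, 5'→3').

The forward primer matches the template at positions 13–34.
Taking the reverse complement of AGGTTAGAA gives TTCTAACCT, found at positions 54–62 on the template; the primer anneals here to the top strand with its 3' end pointing upstream.
The product is the template from position 13 through 62 (50 bp).

5'-ACAATCGAAACAAGCCGCACCCGAAGTGTCAAATGGACTAATTCTAACCT-3'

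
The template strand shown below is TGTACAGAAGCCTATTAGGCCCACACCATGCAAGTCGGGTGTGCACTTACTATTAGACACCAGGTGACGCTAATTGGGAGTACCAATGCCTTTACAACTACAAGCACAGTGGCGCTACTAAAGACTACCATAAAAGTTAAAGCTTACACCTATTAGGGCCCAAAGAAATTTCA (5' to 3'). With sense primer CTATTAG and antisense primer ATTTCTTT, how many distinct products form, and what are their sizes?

Three products: 158 bp, 120 bp, 20 bp

The forward primer CTATTAG matches the top strand at positions 12–18, 50–56, 150–156.
The reverse primer's reverse complement is AAAGAAAT, matching at positions 162–169.
Each forward site pairs with the reverse site to give a product ending at position 169: sizes 158, 120, 20 bp.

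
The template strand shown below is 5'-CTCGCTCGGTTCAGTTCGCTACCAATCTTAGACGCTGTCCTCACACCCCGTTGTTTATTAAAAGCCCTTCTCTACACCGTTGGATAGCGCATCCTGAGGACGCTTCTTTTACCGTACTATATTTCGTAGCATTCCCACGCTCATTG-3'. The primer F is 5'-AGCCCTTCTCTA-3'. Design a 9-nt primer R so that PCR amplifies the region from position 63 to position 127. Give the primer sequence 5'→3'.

5'-ACGAAATAT-3'

The product's 3' end on the top strand is position 127.
The reverse primer anneals to the top strand over positions 119–127, i.e. to ATATTTCGT.
Its sequence written 5'→3' is the reverse complement: ACGAAATAT.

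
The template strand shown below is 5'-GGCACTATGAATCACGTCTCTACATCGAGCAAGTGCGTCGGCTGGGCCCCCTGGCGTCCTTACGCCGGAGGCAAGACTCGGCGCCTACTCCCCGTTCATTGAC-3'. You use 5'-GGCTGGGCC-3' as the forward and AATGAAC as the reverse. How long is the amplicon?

61 bp

Scanning the template, GGCTGGGCC occurs at positions 40–48; this primer anneals to the bottom strand there with its 3' end pointing downstream.
The reverse primer's reverse complement is GTTCATT, which matches the template at positions 94–100.
The product runs from position 40 to position 100, so its length is 100 − 40 + 1 = 61 bp.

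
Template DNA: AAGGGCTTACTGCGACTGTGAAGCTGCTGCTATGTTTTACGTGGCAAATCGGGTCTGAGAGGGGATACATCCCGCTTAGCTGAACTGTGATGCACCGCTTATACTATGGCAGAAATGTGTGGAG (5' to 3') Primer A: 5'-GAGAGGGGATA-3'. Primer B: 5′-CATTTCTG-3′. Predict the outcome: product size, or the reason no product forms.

Yes — a 61 bp product.

Primer A (GAGAGGGGATA) matches the top strand at positions 57–67; it acts as a forward primer.
Primer B's reverse complement is CAGAAATG, matching the top strand at positions 110–117; it acts as a reverse primer.
The 3' ends face each other across positions 57–117, giving a 61 bp product.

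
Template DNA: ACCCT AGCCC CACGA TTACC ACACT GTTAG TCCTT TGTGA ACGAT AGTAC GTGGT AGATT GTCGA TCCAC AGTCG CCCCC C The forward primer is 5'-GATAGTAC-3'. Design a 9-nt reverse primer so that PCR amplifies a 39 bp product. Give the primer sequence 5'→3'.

5'-GGGGGGCGA-3'

The forward primer binds at positions 43–50, so a 39 bp product ends at position 43 + 39 − 1 = 81.
The reverse primer anneals to the top strand over positions 73–81, i.e. to TCGCCCCCC.
Its sequence written 5'→3' is the reverse complement: GGGGGGCGA.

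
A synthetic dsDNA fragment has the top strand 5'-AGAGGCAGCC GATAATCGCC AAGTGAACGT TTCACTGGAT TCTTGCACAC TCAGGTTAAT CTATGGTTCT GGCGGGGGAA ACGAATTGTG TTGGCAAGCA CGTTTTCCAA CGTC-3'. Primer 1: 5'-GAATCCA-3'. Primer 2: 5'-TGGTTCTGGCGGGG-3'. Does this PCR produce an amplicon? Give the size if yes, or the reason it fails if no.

Primer 1 (GAATCCA) has reverse complement TGGATTC, which matches the top strand at positions 36–42; primer 1 anneals to the top strand there with its 3' end pointing upstream toward position 36.
Primer 2 (TGGTTCTGGCGGGG) matches the top strand directly at positions 64–77; it anneals to the bottom strand with its 3' end pointing downstream toward position 77.
The 3' ends diverge (primer 1 extends toward position 1, primer 2 toward position 114), so the primers never converge on a shared product.

No product — the primers' 3' ends point away from each other.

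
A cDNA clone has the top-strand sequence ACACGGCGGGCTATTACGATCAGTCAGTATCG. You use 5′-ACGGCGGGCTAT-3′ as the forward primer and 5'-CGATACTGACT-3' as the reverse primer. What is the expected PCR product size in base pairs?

Scanning the template, ACGGCGGGCTAT occurs at positions 3–14; this primer anneals to the bottom strand there with its 3' end pointing downstream.
Taking the reverse complement of CGATACTGACT gives AGTCAGTATCG, found at positions 22–32 on the template; the primer anneals here to the top strand with its 3' end pointing upstream.
Product length = (reverse-primer end) − (forward-primer start) + 1 = 32 − 3 + 1 = 30 bp.

30 bp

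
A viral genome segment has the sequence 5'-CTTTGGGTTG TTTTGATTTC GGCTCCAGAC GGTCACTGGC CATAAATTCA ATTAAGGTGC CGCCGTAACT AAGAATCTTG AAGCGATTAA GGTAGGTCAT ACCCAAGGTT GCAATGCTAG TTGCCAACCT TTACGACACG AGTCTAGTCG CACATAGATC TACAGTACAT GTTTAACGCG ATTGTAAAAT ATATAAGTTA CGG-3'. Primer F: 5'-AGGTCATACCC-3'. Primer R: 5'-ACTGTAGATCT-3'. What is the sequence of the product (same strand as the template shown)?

Scanning the template, AGGTCATACCC occurs at positions 94–104; this primer anneals to the bottom strand there with its 3' end pointing downstream.
Reverse complement of the reverse primer: AGATCTACAGT. This occurs on the top strand at positions 156–166.
The product is the template from position 94 through 166 (73 bp).

5'-AGGTCATACCCAAGGTTGCAATGCTAGTTGCCAACCTTTACGACACGAGTCTAGTCGCACATAGATCTACAGT-3'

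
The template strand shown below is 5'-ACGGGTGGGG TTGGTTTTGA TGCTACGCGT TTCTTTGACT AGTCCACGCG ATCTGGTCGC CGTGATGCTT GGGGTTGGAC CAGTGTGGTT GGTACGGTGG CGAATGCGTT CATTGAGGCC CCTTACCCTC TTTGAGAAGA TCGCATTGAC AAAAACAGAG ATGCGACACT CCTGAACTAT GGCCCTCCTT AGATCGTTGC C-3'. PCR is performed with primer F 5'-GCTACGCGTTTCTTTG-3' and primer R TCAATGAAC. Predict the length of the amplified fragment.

Scanning the template, GCTACGCGTTTCTTTG occurs at positions 22–37; this primer anneals to the bottom strand there with its 3' end pointing downstream.
Reverse complement of the reverse primer: GTTCATTGA. This occurs on the top strand at positions 108–116.
The product runs from position 22 to position 116, so its length is 116 − 22 + 1 = 95 bp.

95 bp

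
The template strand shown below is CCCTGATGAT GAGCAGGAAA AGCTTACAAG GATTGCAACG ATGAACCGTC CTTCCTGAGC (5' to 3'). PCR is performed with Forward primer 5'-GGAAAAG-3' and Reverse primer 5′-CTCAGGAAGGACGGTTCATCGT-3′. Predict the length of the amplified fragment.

Scanning the template, GGAAAAG occurs at positions 16–22; this primer anneals to the bottom strand there with its 3' end pointing downstream.
Taking the reverse complement of CTCAGGAAGGACGGTTCATCGT gives ACGATGAACCGTCCTTCCTGAG, found at positions 38–59 on the template; the primer anneals here to the top strand with its 3' end pointing upstream.
The product runs from position 16 to position 59, so its length is 59 − 16 + 1 = 44 bp.

44 bp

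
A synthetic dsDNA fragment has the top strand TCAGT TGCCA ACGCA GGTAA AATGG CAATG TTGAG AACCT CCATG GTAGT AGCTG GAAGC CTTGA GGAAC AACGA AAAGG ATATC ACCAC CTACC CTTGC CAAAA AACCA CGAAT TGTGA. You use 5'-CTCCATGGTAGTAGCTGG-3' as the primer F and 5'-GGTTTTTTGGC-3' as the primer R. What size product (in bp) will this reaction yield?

71 bp

Forward primer CTCCATGGTAGTAGCTGG is found on the top strand at positions 39–56.
Taking the reverse complement of GGTTTTTTGGC gives GCCAAAAAACC, found at positions 99–109 on the template; the primer anneals here to the top strand with its 3' end pointing upstream.
Product length = (reverse-primer end) − (forward-primer start) + 1 = 109 − 39 + 1 = 71 bp.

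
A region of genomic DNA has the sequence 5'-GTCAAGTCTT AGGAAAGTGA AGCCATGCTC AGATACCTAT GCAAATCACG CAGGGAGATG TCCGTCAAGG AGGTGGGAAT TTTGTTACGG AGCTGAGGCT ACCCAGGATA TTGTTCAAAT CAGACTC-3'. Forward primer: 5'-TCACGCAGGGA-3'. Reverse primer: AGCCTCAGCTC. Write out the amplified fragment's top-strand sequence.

5'-TCACGCAGGGAGATGTCCGTCAAGGAGGTGGGAATTTTGTTACGGAGCTGAGGCT-3'

The forward primer matches the template at positions 46–56.
The reverse primer's reverse complement is GAGCTGAGGCT, which matches the template at positions 90–100.
The product is the template from position 46 through 100 (55 bp).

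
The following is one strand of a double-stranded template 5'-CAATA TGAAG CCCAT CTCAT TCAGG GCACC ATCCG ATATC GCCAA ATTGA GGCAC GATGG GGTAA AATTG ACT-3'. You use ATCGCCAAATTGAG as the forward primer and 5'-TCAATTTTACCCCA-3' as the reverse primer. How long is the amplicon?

Forward primer ATCGCCAAATTGAG is found on the top strand at positions 38–51.
Taking the reverse complement of TCAATTTTACCCCA gives TGGGGTAAAATTGA, found at positions 58–71 on the template; the primer anneals here to the top strand with its 3' end pointing upstream.
The product runs from position 38 to position 71, so its length is 71 − 38 + 1 = 34 bp.

34 bp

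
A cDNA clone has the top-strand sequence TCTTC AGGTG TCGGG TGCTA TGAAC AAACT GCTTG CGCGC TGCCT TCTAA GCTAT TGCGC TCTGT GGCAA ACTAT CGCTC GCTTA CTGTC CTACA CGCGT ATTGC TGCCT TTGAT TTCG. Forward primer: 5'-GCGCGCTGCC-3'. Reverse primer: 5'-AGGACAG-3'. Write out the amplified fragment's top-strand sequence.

The forward primer matches the template at positions 35–44.
Reverse complement of the reverse primer: CTGTCCT. This occurs on the top strand at positions 86–92.
The product is the template from position 35 through 92 (58 bp).

5'-GCGCGCTGCCTTCTAAGCTATTGCGCTCTGTGGCAAACTATCGCTCGCTTACTGTCCT-3'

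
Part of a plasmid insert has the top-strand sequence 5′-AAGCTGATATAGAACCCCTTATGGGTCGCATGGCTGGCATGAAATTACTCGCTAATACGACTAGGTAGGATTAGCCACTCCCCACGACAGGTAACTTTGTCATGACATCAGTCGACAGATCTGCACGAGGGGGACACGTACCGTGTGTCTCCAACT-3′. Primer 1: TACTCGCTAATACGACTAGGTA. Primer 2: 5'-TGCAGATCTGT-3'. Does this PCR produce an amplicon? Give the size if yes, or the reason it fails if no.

Primer 1 (TACTCGCTAATACGACTAGGTA) matches the top strand at positions 46–67; it acts as a forward primer.
Primer 2's reverse complement is ACAGATCTGCA, matching the top strand at positions 115–125; it acts as a reverse primer.
The 3' ends face each other across positions 46–125, giving an 80 bp product.

Yes — an 80 bp product.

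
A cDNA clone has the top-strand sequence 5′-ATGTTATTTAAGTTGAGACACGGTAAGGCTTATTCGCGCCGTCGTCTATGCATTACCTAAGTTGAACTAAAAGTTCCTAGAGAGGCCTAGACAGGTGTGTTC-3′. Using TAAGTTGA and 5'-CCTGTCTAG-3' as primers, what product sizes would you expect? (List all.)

The forward primer TAAGTTGA matches the top strand at positions 9–16, 58–65.
The reverse primer's reverse complement is CTAGACAGG, matching at positions 87–95.
Each forward site pairs with the reverse site to give a product ending at position 95: sizes 87, 38 bp.

87 bp, 38 bp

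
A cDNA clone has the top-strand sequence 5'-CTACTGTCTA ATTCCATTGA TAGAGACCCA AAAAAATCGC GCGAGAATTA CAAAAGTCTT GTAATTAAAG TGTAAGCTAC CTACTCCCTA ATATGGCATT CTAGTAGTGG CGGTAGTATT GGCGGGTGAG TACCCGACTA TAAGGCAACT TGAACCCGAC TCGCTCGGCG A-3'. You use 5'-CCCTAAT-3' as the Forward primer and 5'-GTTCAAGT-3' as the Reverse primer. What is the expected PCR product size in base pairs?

70 bp

The forward primer matches the template at positions 86–92.
Taking the reverse complement of GTTCAAGT gives ACTTGAAC, found at positions 148–155 on the template; the primer anneals here to the top strand with its 3' end pointing upstream.
Amplicon spans positions 86–155: 70 bp.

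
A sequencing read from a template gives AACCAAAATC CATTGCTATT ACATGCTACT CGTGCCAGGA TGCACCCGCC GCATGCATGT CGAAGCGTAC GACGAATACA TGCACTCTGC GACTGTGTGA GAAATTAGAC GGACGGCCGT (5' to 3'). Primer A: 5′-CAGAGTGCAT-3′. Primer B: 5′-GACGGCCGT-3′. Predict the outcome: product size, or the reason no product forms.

Primer A (CAGAGTGCAT) has reverse complement ATGCACTCTG, which matches the top strand at positions 80–89; primer A anneals to the top strand there with its 3' end pointing upstream toward position 80.
Primer B (GACGGCCGT) matches the top strand directly at positions 112–120; it anneals to the bottom strand with its 3' end pointing downstream toward position 120.
The 3' ends diverge (primer A extends toward position 1, primer B toward position 120), so the primers never converge on a shared product.

No product — the primers' 3' ends point away from each other.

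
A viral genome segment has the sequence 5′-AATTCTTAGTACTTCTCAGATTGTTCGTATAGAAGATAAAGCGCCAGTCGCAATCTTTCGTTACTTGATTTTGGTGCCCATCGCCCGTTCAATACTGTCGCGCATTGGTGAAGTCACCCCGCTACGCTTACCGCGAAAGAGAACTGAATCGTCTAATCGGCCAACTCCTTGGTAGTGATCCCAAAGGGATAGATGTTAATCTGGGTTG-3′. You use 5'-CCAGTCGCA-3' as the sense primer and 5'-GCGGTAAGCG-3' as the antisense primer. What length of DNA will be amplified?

91 bp

The forward primer matches the template at positions 44–52.
The reverse primer's reverse complement is CGCTTACCGC, which matches the template at positions 125–134.
Amplicon spans positions 44–134: 91 bp.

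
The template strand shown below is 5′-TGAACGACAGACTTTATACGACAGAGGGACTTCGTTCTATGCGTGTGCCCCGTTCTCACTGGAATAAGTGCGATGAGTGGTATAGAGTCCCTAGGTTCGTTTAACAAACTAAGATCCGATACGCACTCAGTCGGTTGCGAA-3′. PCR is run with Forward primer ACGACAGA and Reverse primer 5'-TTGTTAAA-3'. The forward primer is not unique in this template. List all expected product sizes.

The forward primer ACGACAGA matches the top strand at positions 4–11, 18–25.
The reverse primer's reverse complement is TTTAACAA, matching at positions 100–107.
Each forward site pairs with the reverse site to give a product ending at position 107: sizes 104, 90 bp.

104 bp, 90 bp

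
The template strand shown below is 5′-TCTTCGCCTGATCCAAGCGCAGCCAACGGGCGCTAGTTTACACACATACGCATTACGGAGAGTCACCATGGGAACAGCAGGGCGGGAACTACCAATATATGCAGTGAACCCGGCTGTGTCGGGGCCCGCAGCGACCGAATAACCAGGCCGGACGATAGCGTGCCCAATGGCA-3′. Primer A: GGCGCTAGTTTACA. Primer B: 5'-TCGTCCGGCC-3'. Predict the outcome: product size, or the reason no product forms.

Primer A (GGCGCTAGTTTACA) matches the top strand at positions 29–42; it acts as a forward primer.
Primer B's reverse complement is GGCCGGACGA, matching the top strand at positions 146–155; it acts as a reverse primer.
The 3' ends face each other across positions 29–155, giving a 127 bp product.

Yes — a 127 bp product.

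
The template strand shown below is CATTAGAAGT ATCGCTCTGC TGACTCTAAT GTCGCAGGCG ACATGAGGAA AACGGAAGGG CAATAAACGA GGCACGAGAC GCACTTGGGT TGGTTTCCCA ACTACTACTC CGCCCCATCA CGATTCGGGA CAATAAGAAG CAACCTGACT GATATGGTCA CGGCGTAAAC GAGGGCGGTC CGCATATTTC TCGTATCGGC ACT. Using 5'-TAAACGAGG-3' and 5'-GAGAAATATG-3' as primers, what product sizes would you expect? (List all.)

The forward primer TAAACGAGG matches the top strand at positions 64–72, 166–174.
The reverse primer's reverse complement is CATATTTCTC, matching at positions 183–192.
Each forward site pairs with the reverse site to give a product ending at position 192: sizes 129, 27 bp.

129 bp, 27 bp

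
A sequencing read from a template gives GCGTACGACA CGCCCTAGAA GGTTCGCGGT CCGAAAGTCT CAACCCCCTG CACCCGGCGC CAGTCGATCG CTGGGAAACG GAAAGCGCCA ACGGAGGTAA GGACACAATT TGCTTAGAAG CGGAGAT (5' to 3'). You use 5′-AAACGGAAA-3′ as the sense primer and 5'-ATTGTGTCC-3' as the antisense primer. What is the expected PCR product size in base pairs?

34 bp

Forward primer AAACGGAAA is found on the top strand at positions 76–84.
Taking the reverse complement of ATTGTGTCC gives GGACACAAT, found at positions 101–109 on the template; the primer anneals here to the top strand with its 3' end pointing upstream.
Product length = (reverse-primer end) − (forward-primer start) + 1 = 109 − 76 + 1 = 34 bp.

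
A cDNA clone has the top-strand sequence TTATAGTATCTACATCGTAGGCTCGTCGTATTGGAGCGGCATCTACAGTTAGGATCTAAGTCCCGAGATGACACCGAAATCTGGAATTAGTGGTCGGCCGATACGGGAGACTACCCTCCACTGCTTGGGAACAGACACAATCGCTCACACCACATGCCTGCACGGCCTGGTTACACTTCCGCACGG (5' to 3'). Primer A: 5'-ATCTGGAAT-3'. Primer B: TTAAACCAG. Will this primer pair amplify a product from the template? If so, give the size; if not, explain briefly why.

Primer B (TTAAACCAG) does not match the top strand, and its reverse complement CTGGTTTAA does not match either.
With no annealing site for primer B, no amplification occurs.

No product — primer B has no binding site in the template.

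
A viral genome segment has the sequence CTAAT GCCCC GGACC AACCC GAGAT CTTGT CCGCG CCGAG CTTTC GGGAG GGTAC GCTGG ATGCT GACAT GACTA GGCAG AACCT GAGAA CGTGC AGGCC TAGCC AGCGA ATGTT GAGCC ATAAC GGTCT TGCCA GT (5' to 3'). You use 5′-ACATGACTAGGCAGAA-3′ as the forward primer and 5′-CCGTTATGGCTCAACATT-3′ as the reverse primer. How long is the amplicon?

Forward primer ACATGACTAGGCAGAA is found on the top strand at positions 67–82.
Taking the reverse complement of CCGTTATGGCTCAACATT gives AATGTTGAGCCATAACGG, found at positions 110–127 on the template; the primer anneals here to the top strand with its 3' end pointing upstream.
The product runs from position 67 to position 127, so its length is 127 − 67 + 1 = 61 bp.

61 bp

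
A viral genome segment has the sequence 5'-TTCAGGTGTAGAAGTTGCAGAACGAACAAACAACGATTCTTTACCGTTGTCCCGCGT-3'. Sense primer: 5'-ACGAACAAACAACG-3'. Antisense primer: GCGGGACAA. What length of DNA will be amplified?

The forward primer matches the template at positions 22–35.
The reverse primer's reverse complement is TTGTCCCGC, which matches the template at positions 47–55.
Product length = (reverse-primer end) − (forward-primer start) + 1 = 55 − 22 + 1 = 34 bp.

34 bp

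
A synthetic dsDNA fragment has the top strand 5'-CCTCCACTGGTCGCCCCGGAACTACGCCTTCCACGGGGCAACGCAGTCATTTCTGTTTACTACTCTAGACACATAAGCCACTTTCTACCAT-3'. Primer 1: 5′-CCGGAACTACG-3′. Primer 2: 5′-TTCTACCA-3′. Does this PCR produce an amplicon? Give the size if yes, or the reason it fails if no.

Primer 1 (CCGGAACTACG) matches the top strand at positions 16–26 (3' end points downstream).
Primer 2 (TTCTACCA) also matches the top strand directly, at positions 83–90 — its reverse complement TGGTAGAA is not present.
Both primers anneal to the bottom strand with 3' ends pointing the same way, so neither can prime synthesis back toward the other.

No product — both primers anneal to the same strand and extend in the same direction.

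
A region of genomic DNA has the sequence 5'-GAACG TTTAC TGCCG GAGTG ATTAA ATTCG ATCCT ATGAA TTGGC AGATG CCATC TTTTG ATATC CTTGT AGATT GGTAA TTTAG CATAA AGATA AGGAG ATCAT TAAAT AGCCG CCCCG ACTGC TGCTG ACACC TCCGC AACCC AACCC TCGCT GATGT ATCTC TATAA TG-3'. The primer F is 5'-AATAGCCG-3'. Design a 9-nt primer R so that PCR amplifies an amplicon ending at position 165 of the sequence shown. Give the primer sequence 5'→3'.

The forward primer binds at positions 108–115; the product's 3' end on the top strand is position 165.
The reverse primer anneals to the top strand over positions 157–165, i.e. to ATGTATCTC.
Its sequence written 5'→3' is the reverse complement: GAGATACAT.

5'-GAGATACAT-3'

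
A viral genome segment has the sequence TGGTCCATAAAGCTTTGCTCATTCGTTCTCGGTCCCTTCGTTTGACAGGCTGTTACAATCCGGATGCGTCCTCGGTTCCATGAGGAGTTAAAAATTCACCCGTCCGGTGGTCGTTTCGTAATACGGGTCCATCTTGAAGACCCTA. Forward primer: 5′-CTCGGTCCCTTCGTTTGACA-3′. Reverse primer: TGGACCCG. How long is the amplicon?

104 bp

Scanning the template, CTCGGTCCCTTCGTTTGACA occurs at positions 28–47; this primer anneals to the bottom strand there with its 3' end pointing downstream.
Taking the reverse complement of TGGACCCG gives CGGGTCCA, found at positions 124–131 on the template; the primer anneals here to the top strand with its 3' end pointing upstream.
The product runs from position 28 to position 131, so its length is 131 − 28 + 1 = 104 bp.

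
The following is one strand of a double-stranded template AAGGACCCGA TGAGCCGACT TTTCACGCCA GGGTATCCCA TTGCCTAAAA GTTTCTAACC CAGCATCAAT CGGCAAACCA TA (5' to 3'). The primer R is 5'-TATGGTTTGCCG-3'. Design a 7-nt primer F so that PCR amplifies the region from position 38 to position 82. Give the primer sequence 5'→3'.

5'-CCATTGC-3'

The reverse primer's reverse complement CGGCAAACCATA matches the template at positions 71–82; the product starts at position 38.
The forward primer is identical to the top strand over positions 38–44: CCATTGC.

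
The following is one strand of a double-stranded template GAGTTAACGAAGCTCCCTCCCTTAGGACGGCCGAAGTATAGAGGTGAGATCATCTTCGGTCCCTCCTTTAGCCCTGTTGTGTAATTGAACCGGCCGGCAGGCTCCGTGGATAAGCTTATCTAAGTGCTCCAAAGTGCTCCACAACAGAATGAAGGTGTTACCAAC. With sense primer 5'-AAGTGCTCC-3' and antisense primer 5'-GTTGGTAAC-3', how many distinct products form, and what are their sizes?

Two products: 44 bp, 34 bp

The forward primer AAGTGCTCC matches the top strand at positions 122–130, 132–140.
The reverse primer's reverse complement is GTTACCAAC, matching at positions 157–165.
Each forward site pairs with the reverse site to give a product ending at position 165: sizes 44, 34 bp.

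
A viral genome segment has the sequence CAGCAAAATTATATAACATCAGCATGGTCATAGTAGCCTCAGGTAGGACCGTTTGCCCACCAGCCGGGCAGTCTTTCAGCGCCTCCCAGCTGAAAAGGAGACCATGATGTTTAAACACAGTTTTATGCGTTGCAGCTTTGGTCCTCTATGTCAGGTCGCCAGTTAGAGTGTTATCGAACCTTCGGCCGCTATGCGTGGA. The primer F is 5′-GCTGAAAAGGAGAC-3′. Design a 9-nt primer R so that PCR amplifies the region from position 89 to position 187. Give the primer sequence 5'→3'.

The product's 3' end on the top strand is position 187.
The reverse primer anneals to the top strand over positions 179–187, i.e. to CCTTCGGCC.
Its sequence written 5'→3' is the reverse complement: GGCCGAAGG.

5'-GGCCGAAGG-3'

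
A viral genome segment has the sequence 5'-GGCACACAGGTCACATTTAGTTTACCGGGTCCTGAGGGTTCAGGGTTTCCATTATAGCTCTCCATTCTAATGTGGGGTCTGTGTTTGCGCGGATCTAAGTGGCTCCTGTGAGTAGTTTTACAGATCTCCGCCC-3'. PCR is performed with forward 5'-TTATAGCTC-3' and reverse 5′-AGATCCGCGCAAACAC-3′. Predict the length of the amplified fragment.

Forward primer TTATAGCTC is found on the top strand at positions 52–60.
Taking the reverse complement of AGATCCGCGCAAACAC gives GTGTTTGCGCGGATCT, found at positions 81–96 on the template; the primer anneals here to the top strand with its 3' end pointing upstream.
Product length = (reverse-primer end) − (forward-primer start) + 1 = 96 − 52 + 1 = 45 bp.

45 bp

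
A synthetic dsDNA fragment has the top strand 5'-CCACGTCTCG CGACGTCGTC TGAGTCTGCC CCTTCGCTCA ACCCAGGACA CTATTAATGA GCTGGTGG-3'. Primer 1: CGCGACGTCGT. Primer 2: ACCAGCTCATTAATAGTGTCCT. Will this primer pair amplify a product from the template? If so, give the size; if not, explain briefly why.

Yes — a 58 bp product.

Primer 1 (CGCGACGTCGT) matches the top strand at positions 9–19; it acts as a forward primer.
Primer 2's reverse complement is AGGACACTATTAATGAGCTGGT, matching the top strand at positions 45–66; it acts as a reverse primer.
The 3' ends face each other across positions 9–66, giving a 58 bp product.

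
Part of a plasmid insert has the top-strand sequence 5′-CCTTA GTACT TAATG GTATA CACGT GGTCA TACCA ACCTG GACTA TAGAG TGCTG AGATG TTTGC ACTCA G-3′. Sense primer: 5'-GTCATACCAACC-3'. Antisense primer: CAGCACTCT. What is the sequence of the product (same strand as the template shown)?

5'-GTCATACCAACCTGGACTATAGAGTGCTG-3'

The forward primer matches the template at positions 27–38.
Taking the reverse complement of CAGCACTCT gives AGAGTGCTG, found at positions 47–55 on the template; the primer anneals here to the top strand with its 3' end pointing upstream.
The product is the template from position 27 through 55 (29 bp).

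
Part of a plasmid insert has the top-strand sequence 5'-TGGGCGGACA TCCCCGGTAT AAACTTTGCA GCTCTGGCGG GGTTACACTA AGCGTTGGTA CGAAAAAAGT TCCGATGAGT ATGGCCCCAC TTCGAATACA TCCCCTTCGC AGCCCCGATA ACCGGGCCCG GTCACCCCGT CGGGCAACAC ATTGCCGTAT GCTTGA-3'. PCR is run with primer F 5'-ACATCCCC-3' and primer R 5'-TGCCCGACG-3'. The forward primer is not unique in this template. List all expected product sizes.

139 bp, 49 bp

The forward primer ACATCCCC matches the top strand at positions 8–15, 98–105.
The reverse primer's reverse complement is CGTCGGGCA, matching at positions 138–146.
Each forward site pairs with the reverse site to give a product ending at position 146: sizes 139, 49 bp.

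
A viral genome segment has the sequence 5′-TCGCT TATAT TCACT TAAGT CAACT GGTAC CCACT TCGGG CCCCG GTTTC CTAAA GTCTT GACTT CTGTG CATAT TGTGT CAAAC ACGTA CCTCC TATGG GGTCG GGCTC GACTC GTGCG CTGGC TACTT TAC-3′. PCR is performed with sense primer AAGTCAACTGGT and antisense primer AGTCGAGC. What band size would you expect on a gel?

98 bp

Forward primer AAGTCAACTGGT is found on the top strand at positions 17–28.
Taking the reverse complement of AGTCGAGC gives GCTCGACT, found at positions 107–114 on the template; the primer anneals here to the top strand with its 3' end pointing upstream.
Amplicon spans positions 17–114: 98 bp.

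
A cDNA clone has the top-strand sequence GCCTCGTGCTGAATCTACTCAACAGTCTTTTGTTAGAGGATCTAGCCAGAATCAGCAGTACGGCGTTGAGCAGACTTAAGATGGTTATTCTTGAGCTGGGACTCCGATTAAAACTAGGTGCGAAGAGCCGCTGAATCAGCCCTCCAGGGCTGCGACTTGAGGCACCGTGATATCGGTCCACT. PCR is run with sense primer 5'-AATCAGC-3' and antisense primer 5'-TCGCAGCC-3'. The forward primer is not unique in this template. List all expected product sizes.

The forward primer AATCAGC matches the top strand at positions 50–56, 134–140.
The reverse primer's reverse complement is GGCTGCGA, matching at positions 148–155.
Each forward site pairs with the reverse site to give a product ending at position 155: sizes 106, 22 bp.

106 bp, 22 bp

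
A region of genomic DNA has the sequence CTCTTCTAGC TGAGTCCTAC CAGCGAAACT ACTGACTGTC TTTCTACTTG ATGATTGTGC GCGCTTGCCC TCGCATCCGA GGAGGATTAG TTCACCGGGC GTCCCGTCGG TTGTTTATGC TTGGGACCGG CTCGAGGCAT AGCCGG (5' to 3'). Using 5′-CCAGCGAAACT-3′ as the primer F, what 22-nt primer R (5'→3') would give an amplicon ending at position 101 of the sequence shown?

The forward primer binds at positions 20–30; the product's 3' end on the top strand is position 101.
The reverse primer anneals to the top strand over positions 80–101, i.e. to AGGAGGATTAGTTCACCGGGCG.
Its sequence written 5'→3' is the reverse complement: CGCCCGGTGAACTAATCCTCCT.

5'-CGCCCGGTGAACTAATCCTCCT-3'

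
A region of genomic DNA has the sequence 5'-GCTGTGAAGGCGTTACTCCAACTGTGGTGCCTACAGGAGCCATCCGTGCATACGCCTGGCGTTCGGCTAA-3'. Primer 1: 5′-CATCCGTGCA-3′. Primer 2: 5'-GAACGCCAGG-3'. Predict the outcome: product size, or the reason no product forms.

Primer 1 (CATCCGTGCA) matches the top strand at positions 41–50; it acts as a forward primer.
Primer 2's reverse complement is CCTGGCGTTC, matching the top strand at positions 55–64; it acts as a reverse primer.
The 3' ends face each other across positions 41–64, giving a 24 bp product.

Yes — a 24 bp product.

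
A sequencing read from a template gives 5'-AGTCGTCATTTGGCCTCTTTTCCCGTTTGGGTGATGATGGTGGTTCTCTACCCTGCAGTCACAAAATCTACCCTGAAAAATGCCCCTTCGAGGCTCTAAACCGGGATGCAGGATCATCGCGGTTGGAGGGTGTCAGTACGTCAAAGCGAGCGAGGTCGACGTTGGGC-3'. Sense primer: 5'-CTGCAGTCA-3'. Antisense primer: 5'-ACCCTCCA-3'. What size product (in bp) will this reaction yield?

79 bp

Scanning the template, CTGCAGTCA occurs at positions 53–61; this primer anneals to the bottom strand there with its 3' end pointing downstream.
Taking the reverse complement of ACCCTCCA gives TGGAGGGT, found at positions 124–131 on the template; the primer anneals here to the top strand with its 3' end pointing upstream.
Product length = (reverse-primer end) − (forward-primer start) + 1 = 131 − 53 + 1 = 79 bp.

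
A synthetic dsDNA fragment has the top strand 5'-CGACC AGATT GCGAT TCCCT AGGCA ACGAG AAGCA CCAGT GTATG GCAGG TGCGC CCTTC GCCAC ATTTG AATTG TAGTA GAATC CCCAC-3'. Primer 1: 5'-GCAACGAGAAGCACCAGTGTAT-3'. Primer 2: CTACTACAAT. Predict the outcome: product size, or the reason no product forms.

Yes — a 59 bp product.

Primer 1 (GCAACGAGAAGCACCAGTGTAT) matches the top strand at positions 23–44; it acts as a forward primer.
Primer 2's reverse complement is ATTGTAGTAG, matching the top strand at positions 72–81; it acts as a reverse primer.
The 3' ends face each other across positions 23–81, giving a 59 bp product.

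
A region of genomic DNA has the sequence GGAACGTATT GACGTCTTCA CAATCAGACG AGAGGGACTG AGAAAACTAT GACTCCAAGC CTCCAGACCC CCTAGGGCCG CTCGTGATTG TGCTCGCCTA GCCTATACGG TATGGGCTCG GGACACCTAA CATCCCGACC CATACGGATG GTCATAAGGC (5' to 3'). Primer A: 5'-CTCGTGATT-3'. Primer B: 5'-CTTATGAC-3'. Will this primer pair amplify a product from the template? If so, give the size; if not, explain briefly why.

Yes — a 78 bp product.

Primer A (CTCGTGATT) matches the top strand at positions 81–89; it acts as a forward primer.
Primer B's reverse complement is GTCATAAG, matching the top strand at positions 151–158; it acts as a reverse primer.
The 3' ends face each other across positions 81–158, giving a 78 bp product.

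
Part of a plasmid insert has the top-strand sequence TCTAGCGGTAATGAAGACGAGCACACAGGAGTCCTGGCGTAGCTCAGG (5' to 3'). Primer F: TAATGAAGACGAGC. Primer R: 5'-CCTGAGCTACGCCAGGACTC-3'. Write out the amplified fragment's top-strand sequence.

The forward primer matches the template at positions 9–22.
The reverse primer's reverse complement is GAGTCCTGGCGTAGCTCAGG, which matches the template at positions 29–48.
The product is the template from position 9 through 48 (40 bp).

5'-TAATGAAGACGAGCACACAGGAGTCCTGGCGTAGCTCAGG-3'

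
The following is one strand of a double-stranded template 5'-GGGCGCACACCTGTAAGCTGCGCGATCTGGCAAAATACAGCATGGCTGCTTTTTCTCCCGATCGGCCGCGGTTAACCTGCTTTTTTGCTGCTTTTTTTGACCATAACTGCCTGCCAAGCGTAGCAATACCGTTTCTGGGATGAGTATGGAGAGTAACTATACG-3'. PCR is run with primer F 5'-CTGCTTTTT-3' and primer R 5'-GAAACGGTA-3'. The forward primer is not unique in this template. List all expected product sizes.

90 bp, 59 bp, 48 bp

The forward primer CTGCTTTTT matches the top strand at positions 46–54, 77–85, 88–96.
The reverse primer's reverse complement is TACCGTTTC, matching at positions 127–135.
Each forward site pairs with the reverse site to give a product ending at position 135: sizes 90, 59, 48 bp.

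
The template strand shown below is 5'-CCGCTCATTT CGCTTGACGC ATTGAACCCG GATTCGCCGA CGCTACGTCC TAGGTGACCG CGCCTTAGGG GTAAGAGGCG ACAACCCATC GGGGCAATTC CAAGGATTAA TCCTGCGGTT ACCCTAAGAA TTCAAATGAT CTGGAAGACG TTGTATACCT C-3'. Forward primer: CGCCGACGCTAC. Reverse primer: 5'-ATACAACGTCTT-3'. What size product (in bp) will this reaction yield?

122 bp

Scanning the template, CGCCGACGCTAC occurs at positions 35–46; this primer anneals to the bottom strand there with its 3' end pointing downstream.
Reverse complement of the reverse primer: AAGACGTTGTAT. This occurs on the top strand at positions 145–156.
Amplicon spans positions 35–156: 122 bp.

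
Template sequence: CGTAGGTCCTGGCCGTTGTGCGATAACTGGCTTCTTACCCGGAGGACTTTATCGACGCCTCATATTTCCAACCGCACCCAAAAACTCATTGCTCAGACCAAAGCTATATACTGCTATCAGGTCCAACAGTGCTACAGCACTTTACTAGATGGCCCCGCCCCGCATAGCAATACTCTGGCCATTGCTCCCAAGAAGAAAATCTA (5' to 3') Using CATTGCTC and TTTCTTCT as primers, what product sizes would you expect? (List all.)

The forward primer CATTGCTC matches the top strand at positions 87–94, 180–187.
The reverse primer's reverse complement is AGAAGAAA, matching at positions 191–198.
Each forward site pairs with the reverse site to give a product ending at position 198: sizes 112, 19 bp.

112 bp, 19 bp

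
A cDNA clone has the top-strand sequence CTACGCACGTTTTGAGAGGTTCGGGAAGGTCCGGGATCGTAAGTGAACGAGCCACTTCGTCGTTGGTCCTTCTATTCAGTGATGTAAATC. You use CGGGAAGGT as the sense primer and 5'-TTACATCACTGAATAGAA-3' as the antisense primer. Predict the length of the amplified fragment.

66 bp

The forward primer matches the template at positions 22–30.
Taking the reverse complement of TTACATCACTGAATAGAA gives TTCTATTCAGTGATGTAA, found at positions 70–87 on the template; the primer anneals here to the top strand with its 3' end pointing upstream.
Amplicon spans positions 22–87: 66 bp.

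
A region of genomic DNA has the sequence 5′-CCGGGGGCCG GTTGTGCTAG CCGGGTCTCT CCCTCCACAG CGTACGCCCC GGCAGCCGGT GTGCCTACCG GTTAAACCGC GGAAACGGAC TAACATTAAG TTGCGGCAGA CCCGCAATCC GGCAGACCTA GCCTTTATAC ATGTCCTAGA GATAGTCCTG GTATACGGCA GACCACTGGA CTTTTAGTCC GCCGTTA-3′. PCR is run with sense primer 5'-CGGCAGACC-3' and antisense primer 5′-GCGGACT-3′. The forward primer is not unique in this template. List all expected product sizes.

89 bp, 73 bp, 27 bp

The forward primer CGGCAGACC matches the top strand at positions 104–112, 120–128, 166–174.
The reverse primer's reverse complement is AGTCCGC, matching at positions 186–192.
Each forward site pairs with the reverse site to give a product ending at position 192: sizes 89, 73, 27 bp.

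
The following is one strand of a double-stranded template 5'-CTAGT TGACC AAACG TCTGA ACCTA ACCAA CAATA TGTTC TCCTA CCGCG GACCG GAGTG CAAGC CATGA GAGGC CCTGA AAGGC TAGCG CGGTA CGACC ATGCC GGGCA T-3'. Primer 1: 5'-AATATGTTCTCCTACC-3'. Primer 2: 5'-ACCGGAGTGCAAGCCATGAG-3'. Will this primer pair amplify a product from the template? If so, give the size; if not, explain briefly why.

Primer 1 (AATATGTTCTCCTACC) matches the top strand at positions 32–47 (3' end points downstream).
Primer 2 (ACCGGAGTGCAAGCCATGAG) also matches the top strand directly, at positions 52–71 — its reverse complement CTCATGGCTTGCACTCCGGT is not present.
Both primers anneal to the bottom strand with 3' ends pointing the same way, so neither can prime synthesis back toward the other.

No product — both primers anneal to the same strand and extend in the same direction.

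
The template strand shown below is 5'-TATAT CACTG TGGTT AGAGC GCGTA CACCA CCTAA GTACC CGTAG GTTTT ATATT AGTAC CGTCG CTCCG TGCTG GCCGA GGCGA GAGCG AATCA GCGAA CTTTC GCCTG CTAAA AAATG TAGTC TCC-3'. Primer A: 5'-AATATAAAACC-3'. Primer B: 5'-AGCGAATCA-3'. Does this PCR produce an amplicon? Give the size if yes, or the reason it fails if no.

Primer A (AATATAAAACC) has reverse complement GGTTTTATATT, which matches the top strand at positions 45–55; primer A anneals to the top strand there with its 3' end pointing upstream toward position 45.
Primer B (AGCGAATCA) matches the top strand directly at positions 87–95; it anneals to the bottom strand with its 3' end pointing downstream toward position 95.
The 3' ends diverge (primer A extends toward position 1, primer B toward position 128), so the primers never converge on a shared product.

No product — the primers' 3' ends point away from each other.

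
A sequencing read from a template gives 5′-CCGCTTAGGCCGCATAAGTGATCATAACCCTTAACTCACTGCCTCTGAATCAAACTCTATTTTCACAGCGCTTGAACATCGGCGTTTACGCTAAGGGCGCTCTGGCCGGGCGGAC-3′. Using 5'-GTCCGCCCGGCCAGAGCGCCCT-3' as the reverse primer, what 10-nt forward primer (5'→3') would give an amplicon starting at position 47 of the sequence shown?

5'-GAATCAAACT-3'

The reverse primer's reverse complement AGGGCGCTCTGGCCGGGCGGAC matches the template at positions 94–115; the product starts at position 47.
The forward primer is identical to the top strand over positions 47–56: GAATCAAACT.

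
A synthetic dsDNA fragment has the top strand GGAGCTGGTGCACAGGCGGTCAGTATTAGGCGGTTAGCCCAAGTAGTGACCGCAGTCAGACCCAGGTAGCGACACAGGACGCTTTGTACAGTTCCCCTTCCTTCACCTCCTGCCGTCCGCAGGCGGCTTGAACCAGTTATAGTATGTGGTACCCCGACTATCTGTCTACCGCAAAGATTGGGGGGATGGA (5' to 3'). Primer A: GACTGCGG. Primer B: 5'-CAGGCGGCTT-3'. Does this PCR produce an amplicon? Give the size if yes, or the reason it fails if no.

Primer A (GACTGCGG) has reverse complement CCGCAGTC, which matches the top strand at positions 50–57; primer A anneals to the top strand there with its 3' end pointing upstream toward position 50.
Primer B (CAGGCGGCTT) matches the top strand directly at positions 120–129; it anneals to the bottom strand with its 3' end pointing downstream toward position 129.
The 3' ends diverge (primer A extends toward position 1, primer B toward position 190), so the primers never converge on a shared product.

No product — the primers' 3' ends point away from each other.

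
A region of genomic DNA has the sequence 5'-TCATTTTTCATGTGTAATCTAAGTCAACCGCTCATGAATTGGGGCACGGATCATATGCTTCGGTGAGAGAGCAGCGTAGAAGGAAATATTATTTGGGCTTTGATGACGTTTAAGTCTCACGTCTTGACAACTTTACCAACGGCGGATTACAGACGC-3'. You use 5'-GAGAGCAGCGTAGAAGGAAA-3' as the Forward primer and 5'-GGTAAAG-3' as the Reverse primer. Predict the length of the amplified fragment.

71 bp

The forward primer matches the template at positions 67–86.
The reverse primer's reverse complement is CTTTACC, which matches the template at positions 131–137.
Product length = (reverse-primer end) − (forward-primer start) + 1 = 137 − 67 + 1 = 71 bp.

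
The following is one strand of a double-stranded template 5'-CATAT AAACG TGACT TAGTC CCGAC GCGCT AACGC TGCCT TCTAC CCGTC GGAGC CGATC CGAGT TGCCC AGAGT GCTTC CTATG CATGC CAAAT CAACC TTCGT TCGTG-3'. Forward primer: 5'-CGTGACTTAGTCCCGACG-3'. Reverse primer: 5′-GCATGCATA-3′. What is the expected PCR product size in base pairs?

The forward primer matches the template at positions 9–26.
Reverse complement of the reverse primer: TATGCATGC. This occurs on the top strand at positions 82–90.
Product length = (reverse-primer end) − (forward-primer start) + 1 = 90 − 9 + 1 = 82 bp.

82 bp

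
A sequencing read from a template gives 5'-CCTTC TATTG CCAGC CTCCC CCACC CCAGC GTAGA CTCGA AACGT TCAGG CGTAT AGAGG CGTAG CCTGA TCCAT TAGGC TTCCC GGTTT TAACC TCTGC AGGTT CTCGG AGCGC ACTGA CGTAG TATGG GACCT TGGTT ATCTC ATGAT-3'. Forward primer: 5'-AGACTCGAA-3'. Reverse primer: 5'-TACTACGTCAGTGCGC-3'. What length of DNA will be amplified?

The forward primer matches the template at positions 33–41.
The reverse primer's reverse complement is GCGCACTGACGTAGTA, which matches the template at positions 112–127.
The product runs from position 33 to position 127, so its length is 127 − 33 + 1 = 95 bp.

95 bp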